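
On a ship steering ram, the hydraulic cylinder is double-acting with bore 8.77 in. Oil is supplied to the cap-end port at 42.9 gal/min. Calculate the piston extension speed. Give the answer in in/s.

v ≈ 2.73 in/s

Cap-side area A_cap = π/4 × (8.77 in)² = 60.41 in^2
v = Q / A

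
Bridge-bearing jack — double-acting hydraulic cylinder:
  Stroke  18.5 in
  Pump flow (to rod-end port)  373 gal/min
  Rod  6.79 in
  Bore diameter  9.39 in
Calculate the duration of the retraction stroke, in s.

t ≈ 0.426 s

Rod-side annular area A_ann = π/4 × (9.39² − 6.79²) = 33.04 in^2
Swept volume V = A × L; t = V / Q = A·L / Q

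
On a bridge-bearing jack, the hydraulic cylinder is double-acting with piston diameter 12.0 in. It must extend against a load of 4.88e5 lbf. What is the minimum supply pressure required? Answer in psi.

Cap-side area A_cap = π/4 × (12.0 in)² = 113.1 in^2
P = F / A = 4.88e5 lbf / A

P ≈ 4310 psi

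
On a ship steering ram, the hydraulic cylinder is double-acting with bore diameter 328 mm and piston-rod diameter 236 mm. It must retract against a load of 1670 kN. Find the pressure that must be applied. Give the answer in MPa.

Rod-side annular area A_ann = π/4 × (328² − 236²) = 40750 mm^2
Retraction: pressure acts on the annular area.
P = F / A = 1670 kN / A

P ≈ 41.0 MPa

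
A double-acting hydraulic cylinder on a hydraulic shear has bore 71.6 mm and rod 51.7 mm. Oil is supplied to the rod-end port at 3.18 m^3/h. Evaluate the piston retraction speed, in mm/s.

Rod-side annular area A_ann = π/4 × (71.6² − 51.7²) = 1927 mm^2
Flow into the rod-end port fills the annular volume.
v = Q / A

v ≈ 458 mm/s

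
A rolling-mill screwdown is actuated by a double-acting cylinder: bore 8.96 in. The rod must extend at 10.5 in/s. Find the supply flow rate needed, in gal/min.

Cap-side area A_cap = π/4 × (8.96 in)² = 63.05 in^2
Q = A × v

Q ≈ 172 gal/min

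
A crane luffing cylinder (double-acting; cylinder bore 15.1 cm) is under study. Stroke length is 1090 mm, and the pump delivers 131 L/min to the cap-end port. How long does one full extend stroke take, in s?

t ≈ 8.94 s

Cap-side area A_cap = π/4 × (15.1 cm)² = 179.1 cm^2
Swept volume V = A × L; t = V / Q = A·L / Q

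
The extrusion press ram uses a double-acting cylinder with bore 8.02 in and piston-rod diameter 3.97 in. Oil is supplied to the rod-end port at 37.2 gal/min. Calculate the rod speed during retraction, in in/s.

v ≈ 3.76 in/s

Rod-side annular area A_ann = π/4 × (8.02² − 3.97²) = 38.14 in^2
Flow into the rod-end port fills the annular volume.
v = Q / A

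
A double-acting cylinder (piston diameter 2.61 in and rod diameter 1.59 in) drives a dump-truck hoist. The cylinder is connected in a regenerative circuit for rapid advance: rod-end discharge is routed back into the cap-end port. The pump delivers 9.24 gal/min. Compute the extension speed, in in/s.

In regeneration the rod-end outflow joins the pump flow into the cap end, so the net volume the pump must supply per unit advance equals the rod cross-section area.
Rod cross-section A_rod = π/4 × (1.59 in)² = 1.986 in^2
v = Q_pump / A_rod

v ≈ 17.9 in/s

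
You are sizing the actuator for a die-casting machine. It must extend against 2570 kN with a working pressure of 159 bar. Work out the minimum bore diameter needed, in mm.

Extension force acts on the full piston face: F = P × (π/4)D².
D = √(4F / (πP)) = √(4 × 2570 kN / (π × 159 bar))

D ≈ 454 mm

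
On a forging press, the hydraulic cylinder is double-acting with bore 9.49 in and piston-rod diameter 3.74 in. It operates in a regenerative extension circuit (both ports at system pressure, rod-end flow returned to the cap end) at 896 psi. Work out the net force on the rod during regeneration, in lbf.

F ≈ 9840 lbf

With equal pressure on both faces, forces on the annular region cancel; the net push is pressure × rod cross-section.
Rod cross-section A_rod = π/4 × (3.74 in)² = 10.99 in^2
F = P × A_rod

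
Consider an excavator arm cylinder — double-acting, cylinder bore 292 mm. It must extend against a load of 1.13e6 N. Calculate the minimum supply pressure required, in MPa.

Cap-side area A_cap = π/4 × (292 mm)² = 66970 mm^2
P = F / A = 1.13e6 N / A

P ≈ 16.9 MPa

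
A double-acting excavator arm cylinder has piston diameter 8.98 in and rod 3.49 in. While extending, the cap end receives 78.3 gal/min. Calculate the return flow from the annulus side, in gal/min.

Cap-side area A_cap = π/4 × (8.98 in)² = 63.33 in^2
Rod-side annular area A_ann = π/4 × (8.98² − 3.49²) = 53.77 in^2
Piston speed v = Q_in/A_cap; rod-end outflow Q_out = v × A_ann = Q_in × A_ann/A_cap.

Q_out ≈ 66.5 gal/min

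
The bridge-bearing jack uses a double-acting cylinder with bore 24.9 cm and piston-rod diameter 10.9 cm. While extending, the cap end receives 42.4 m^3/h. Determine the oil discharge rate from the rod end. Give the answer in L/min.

Cap-side area A_cap = π/4 × (24.9 cm)² = 487.0 cm^2
Rod-side annular area A_ann = π/4 × (24.9² − 10.9²) = 393.6 cm^2
Piston speed v = Q_in/A_cap; rod-end outflow Q_out = v × A_ann = Q_in × A_ann/A_cap.

Q_out ≈ 571 L/min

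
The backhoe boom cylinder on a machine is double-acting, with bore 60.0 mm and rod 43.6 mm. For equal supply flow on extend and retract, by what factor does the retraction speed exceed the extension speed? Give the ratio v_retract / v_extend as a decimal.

v_ret/v_ext ≈ 2.12

Cap-side area A_cap = π/4 × (60.0 mm)² = 2827 mm^2
Rod-side annular area A_ann = π/4 × (60.0² − 43.6²) = 1334 mm^2
For equal Q, v ∝ 1/A, so v_ret/v_ext = A_cap/A_ann.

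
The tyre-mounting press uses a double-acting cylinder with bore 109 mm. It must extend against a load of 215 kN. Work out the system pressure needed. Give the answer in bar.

P ≈ 230 bar

Cap-side area A_cap = π/4 × (109 mm)² = 9331 mm^2
P = F / A = 215 kN / A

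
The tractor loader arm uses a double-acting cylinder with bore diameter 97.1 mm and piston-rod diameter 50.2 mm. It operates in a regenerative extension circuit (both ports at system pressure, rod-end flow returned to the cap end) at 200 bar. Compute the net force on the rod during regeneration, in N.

F ≈ 39600 N

With equal pressure on both faces, forces on the annular region cancel; the net push is pressure × rod cross-section.
Rod cross-section A_rod = π/4 × (50.2 mm)² = 1979 mm^2
F = P × A_rod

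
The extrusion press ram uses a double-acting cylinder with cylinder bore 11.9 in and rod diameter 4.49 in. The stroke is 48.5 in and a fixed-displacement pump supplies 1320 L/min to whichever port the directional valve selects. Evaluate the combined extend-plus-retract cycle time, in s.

Cap-side area A_cap = π/4 × (11.9 in)² = 111.2 in^2
Rod-side annular area A_ann = π/4 × (11.9² − 4.49²) = 95.39 in^2
t_ext = A_cap·L/Q = 4.018 s
t_ret = A_ann·L/Q = 3.446 s
t_cycle = t_ext + t_ret

t ≈ 7.46 s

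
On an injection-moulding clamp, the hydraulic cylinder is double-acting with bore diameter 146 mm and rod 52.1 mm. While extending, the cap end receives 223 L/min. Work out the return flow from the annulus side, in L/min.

Q_out ≈ 195 L/min

Cap-side area A_cap = π/4 × (146 mm)² = 16740 mm^2
Rod-side annular area A_ann = π/4 × (146² − 52.1²) = 14610 mm^2
Piston speed v = Q_in/A_cap; rod-end outflow Q_out = v × A_ann = Q_in × A_ann/A_cap.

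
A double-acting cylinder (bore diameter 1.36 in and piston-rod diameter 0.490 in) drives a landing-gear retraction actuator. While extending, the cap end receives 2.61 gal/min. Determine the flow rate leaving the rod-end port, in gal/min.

Q_out ≈ 2.27 gal/min

Cap-side area A_cap = π/4 × (1.36 in)² = 1.453 in^2
Rod-side annular area A_ann = π/4 × (1.36² − 0.490²) = 1.264 in^2
Piston speed v = Q_in/A_cap; rod-end outflow Q_out = v × A_ann = Q_in × A_ann/A_cap.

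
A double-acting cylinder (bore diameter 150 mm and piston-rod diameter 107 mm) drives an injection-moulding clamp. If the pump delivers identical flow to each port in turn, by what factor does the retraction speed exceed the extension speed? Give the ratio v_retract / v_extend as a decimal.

Cap-side area A_cap = π/4 × (150 mm)² = 17670 mm^2
Rod-side annular area A_ann = π/4 × (150² − 107²) = 8679 mm^2
For equal Q, v ∝ 1/A, so v_ret/v_ext = A_cap/A_ann.

v_ret/v_ext ≈ 2.04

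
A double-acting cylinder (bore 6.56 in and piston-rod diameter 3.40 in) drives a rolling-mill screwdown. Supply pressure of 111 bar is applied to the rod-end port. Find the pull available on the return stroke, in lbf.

F ≈ 39800 lbf

Rod-side annular area A_ann = π/4 × (6.56² − 3.40²) = 24.72 in^2
On retraction the pressure acts on the annular area (bore minus rod).
F = P × A_ann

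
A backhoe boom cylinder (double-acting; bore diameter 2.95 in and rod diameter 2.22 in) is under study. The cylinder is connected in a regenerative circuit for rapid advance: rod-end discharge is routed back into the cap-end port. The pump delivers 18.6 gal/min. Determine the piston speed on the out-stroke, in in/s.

v ≈ 18.5 in/s

In regeneration the rod-end outflow joins the pump flow into the cap end, so the net volume the pump must supply per unit advance equals the rod cross-section area.
Rod cross-section A_rod = π/4 × (2.22 in)² = 3.871 in^2
v = Q_pump / A_rod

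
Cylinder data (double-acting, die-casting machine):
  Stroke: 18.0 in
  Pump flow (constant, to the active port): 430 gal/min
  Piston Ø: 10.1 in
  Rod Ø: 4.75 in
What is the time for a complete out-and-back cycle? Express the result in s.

t ≈ 1.55 s

Cap-side area A_cap = π/4 × (10.1 in)² = 80.12 in^2
Rod-side annular area A_ann = π/4 × (10.1² − 4.75²) = 62.40 in^2
t_ext = A_cap·L/Q = 0.8711 s
t_ret = A_ann·L/Q = 0.6784 s
t_cycle = t_ext + t_ret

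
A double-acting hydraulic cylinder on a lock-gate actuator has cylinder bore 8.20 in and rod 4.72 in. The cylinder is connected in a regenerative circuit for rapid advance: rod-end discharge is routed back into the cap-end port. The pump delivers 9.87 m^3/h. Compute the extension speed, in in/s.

v ≈ 9.56 in/s

In regeneration the rod-end outflow joins the pump flow into the cap end, so the net volume the pump must supply per unit advance equals the rod cross-section area.
Rod cross-section A_rod = π/4 × (4.72 in)² = 17.50 in^2
v = Q_pump / A_rod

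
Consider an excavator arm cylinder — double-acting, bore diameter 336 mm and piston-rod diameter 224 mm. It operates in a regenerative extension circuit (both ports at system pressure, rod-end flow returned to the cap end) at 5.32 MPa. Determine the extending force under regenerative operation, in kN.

F ≈ 210 kN

With equal pressure on both faces, forces on the annular region cancel; the net push is pressure × rod cross-section.
Rod cross-section A_rod = π/4 × (224 mm)² = 39410 mm^2
F = P × A_rod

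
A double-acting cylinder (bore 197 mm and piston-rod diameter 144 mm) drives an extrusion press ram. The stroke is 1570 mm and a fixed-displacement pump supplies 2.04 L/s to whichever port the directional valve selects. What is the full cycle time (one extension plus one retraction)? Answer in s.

Cap-side area A_cap = π/4 × (197 mm)² = 30480 mm^2
Rod-side annular area A_ann = π/4 × (197² − 144²) = 14190 mm^2
t_ext = A_cap·L/Q = 23.46 s
t_ret = A_ann·L/Q = 10.92 s
t_cycle = t_ext + t_ret

t ≈ 34.4 s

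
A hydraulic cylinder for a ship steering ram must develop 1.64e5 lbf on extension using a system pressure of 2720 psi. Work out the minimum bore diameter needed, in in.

D ≈ 8.76 in

Extension force acts on the full piston face: F = P × (π/4)D².
D = √(4F / (πP)) = √(4 × 1.64e5 lbf / (π × 2720 psi))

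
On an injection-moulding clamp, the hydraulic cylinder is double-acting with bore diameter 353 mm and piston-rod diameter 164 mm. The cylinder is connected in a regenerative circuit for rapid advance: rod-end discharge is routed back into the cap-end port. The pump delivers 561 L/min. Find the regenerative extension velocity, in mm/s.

In regeneration the rod-end outflow joins the pump flow into the cap end, so the net volume the pump must supply per unit advance equals the rod cross-section area.
Rod cross-section A_rod = π/4 × (164 mm)² = 21120 mm^2
v = Q_pump / A_rod

v ≈ 443 mm/s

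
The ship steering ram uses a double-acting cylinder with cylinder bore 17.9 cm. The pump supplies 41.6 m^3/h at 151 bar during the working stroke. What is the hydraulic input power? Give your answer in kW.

Hydraulic power = P × Q

W ≈ 174 kW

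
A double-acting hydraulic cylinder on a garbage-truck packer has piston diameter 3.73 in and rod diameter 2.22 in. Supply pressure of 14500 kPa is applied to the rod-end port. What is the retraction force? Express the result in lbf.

F ≈ 14800 lbf

Rod-side annular area A_ann = π/4 × (3.73² − 2.22²) = 7.056 in^2
On retraction the pressure acts on the annular area (bore minus rod).
F = P × A_ann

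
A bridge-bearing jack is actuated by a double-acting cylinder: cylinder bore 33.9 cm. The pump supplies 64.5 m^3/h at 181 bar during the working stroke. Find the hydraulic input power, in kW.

Hydraulic power = P × Q

W ≈ 324 kW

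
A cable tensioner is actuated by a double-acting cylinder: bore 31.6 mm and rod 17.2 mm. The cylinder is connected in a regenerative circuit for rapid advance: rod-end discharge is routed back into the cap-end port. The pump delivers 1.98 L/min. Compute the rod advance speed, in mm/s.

In regeneration the rod-end outflow joins the pump flow into the cap end, so the net volume the pump must supply per unit advance equals the rod cross-section area.
Rod cross-section A_rod = π/4 × (17.2 mm)² = 232.4 mm^2
v = Q_pump / A_rod

v ≈ 142 mm/s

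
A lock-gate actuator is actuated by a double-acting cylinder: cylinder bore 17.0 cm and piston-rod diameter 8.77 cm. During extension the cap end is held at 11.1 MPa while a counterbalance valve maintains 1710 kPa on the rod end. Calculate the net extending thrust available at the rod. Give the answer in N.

F ≈ 2.23e5 N

Cap-side area A_cap = π/4 × (17.0 cm)² = 227.0 cm^2
Rod-side annular area A_ann = π/4 × (17.0² − 8.77²) = 166.6 cm^2
Net thrust = P_cap·A_cap − P_rod·A_ann = 2.519e5 N − 28480 N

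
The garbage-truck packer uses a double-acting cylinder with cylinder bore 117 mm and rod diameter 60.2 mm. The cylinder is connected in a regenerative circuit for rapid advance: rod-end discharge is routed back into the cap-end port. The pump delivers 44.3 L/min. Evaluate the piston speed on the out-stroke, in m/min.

In regeneration the rod-end outflow joins the pump flow into the cap end, so the net volume the pump must supply per unit advance equals the rod cross-section area.
Rod cross-section A_rod = π/4 × (60.2 mm)² = 2846 mm^2
v = Q_pump / A_rod

v ≈ 15.6 m/min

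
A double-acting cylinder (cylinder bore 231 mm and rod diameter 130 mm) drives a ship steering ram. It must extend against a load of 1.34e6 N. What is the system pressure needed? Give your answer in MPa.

P ≈ 32.0 MPa

Cap-side area A_cap = π/4 × (231 mm)² = 41910 mm^2
P = F / A = 1.34e6 N / A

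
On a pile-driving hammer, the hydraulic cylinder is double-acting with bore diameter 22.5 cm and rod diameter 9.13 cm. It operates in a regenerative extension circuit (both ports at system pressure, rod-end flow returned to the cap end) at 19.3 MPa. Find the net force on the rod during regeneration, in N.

F ≈ 1.26e5 N

With equal pressure on both faces, forces on the annular region cancel; the net push is pressure × rod cross-section.
Rod cross-section A_rod = π/4 × (9.13 cm)² = 65.47 cm^2
F = P × A_rod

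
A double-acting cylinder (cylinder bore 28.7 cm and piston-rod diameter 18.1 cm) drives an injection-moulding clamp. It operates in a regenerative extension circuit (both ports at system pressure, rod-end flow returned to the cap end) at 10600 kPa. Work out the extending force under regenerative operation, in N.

F ≈ 2.73e5 N

With equal pressure on both faces, forces on the annular region cancel; the net push is pressure × rod cross-section.
Rod cross-section A_rod = π/4 × (18.1 cm)² = 257.3 cm^2
F = P × A_rod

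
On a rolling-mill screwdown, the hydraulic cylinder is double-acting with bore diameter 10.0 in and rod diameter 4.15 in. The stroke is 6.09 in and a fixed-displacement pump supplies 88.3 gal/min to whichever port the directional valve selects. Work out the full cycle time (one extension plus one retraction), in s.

t ≈ 2.57 s

Cap-side area A_cap = π/4 × (10.0 in)² = 78.54 in^2
Rod-side annular area A_ann = π/4 × (10.0² − 4.15²) = 65.01 in^2
t_ext = A_cap·L/Q = 1.407 s
t_ret = A_ann·L/Q = 1.165 s
t_cycle = t_ext + t_ret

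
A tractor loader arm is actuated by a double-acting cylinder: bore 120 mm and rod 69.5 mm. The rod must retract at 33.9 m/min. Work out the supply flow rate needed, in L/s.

Q ≈ 4.25 L/s

Rod-side annular area A_ann = π/4 × (120² − 69.5²) = 7516 mm^2
Q = A × v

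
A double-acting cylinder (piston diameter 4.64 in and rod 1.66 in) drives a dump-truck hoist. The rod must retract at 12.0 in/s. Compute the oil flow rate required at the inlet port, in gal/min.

Q ≈ 46.0 gal/min

Rod-side annular area A_ann = π/4 × (4.64² − 1.66²) = 14.75 in^2
Q = A × v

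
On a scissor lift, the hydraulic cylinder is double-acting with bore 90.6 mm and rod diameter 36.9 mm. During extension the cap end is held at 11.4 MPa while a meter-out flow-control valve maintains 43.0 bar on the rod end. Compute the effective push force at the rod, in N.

Cap-side area A_cap = π/4 × (90.6 mm)² = 6447 mm^2
Rod-side annular area A_ann = π/4 × (90.6² − 36.9²) = 5377 mm^2
Net thrust = P_cap·A_cap − P_rod·A_ann = 73490 N − 23120 N

F ≈ 50400 N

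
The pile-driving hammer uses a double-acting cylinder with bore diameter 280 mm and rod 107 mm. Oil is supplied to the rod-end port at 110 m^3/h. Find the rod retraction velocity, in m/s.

v ≈ 0.581 m/s

Rod-side annular area A_ann = π/4 × (280² − 107²) = 52580 mm^2
Flow into the rod-end port fills the annular volume.
v = Q / A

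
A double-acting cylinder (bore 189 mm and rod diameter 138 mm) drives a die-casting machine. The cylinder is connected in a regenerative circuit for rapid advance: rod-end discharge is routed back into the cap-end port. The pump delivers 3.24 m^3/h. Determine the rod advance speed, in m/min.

v ≈ 3.61 m/min

In regeneration the rod-end outflow joins the pump flow into the cap end, so the net volume the pump must supply per unit advance equals the rod cross-section area.
Rod cross-section A_rod = π/4 × (138 mm)² = 14960 mm^2
v = Q_pump / A_rod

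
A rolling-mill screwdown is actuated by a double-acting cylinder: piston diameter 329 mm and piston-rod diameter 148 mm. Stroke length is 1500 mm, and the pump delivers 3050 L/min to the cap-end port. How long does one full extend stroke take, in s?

Cap-side area A_cap = π/4 × (329 mm)² = 85010 mm^2
Swept volume V = A × L; t = V / Q = A·L / Q

t ≈ 2.51 s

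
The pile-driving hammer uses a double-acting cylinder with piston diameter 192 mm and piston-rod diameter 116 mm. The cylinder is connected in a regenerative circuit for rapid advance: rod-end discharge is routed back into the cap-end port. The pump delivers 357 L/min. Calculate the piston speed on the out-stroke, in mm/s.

v ≈ 563 mm/s

In regeneration the rod-end outflow joins the pump flow into the cap end, so the net volume the pump must supply per unit advance equals the rod cross-section area.
Rod cross-section A_rod = π/4 × (116 mm)² = 10570 mm^2
v = Q_pump / A_rod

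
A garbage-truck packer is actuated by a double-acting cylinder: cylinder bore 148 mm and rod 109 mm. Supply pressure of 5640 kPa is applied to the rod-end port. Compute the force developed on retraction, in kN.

Rod-side annular area A_ann = π/4 × (148² − 109²) = 7872 mm^2
On retraction the pressure acts on the annular area (bore minus rod).
F = P × A_ann

F ≈ 44.4 kN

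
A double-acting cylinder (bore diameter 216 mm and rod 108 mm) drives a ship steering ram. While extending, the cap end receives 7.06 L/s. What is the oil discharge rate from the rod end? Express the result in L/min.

Q_out ≈ 318 L/min

Cap-side area A_cap = π/4 × (216 mm)² = 36640 mm^2
Rod-side annular area A_ann = π/4 × (216² − 108²) = 27480 mm^2
Piston speed v = Q_in/A_cap; rod-end outflow Q_out = v × A_ann = Q_in × A_ann/A_cap.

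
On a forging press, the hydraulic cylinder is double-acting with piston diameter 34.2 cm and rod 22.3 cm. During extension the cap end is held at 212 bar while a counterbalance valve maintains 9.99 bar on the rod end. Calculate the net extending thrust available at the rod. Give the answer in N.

F ≈ 1.89e6 N

Cap-side area A_cap = π/4 × (34.2 cm)² = 918.6 cm^2
Rod-side annular area A_ann = π/4 × (34.2² − 22.3²) = 528.1 cm^2
Net thrust = P_cap·A_cap − P_rod·A_ann = 1.948e6 N − 52750 N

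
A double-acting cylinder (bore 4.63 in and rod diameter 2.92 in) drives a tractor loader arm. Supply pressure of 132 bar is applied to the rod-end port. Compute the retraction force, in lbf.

Rod-side annular area A_ann = π/4 × (4.63² − 2.92²) = 10.14 in^2
On retraction the pressure acts on the annular area (bore minus rod).
F = P × A_ann

F ≈ 19400 lbf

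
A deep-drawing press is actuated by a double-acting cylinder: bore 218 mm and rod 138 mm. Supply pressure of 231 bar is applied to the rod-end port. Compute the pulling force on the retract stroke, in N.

F ≈ 5.17e5 N

Rod-side annular area A_ann = π/4 × (218² − 138²) = 22370 mm^2
On retraction the pressure acts on the annular area (bore minus rod).
F = P × A_ann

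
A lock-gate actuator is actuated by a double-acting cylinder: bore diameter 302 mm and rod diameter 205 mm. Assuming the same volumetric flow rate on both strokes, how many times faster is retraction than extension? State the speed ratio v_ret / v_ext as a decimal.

v_ret/v_ext ≈ 1.85

Cap-side area A_cap = π/4 × (302 mm)² = 71630 mm^2
Rod-side annular area A_ann = π/4 × (302² − 205²) = 38630 mm^2
For equal Q, v ∝ 1/A, so v_ret/v_ext = A_cap/A_ann.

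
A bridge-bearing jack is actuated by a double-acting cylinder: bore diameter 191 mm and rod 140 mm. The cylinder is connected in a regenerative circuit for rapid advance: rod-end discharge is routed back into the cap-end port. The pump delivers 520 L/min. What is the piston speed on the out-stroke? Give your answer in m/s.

v ≈ 0.563 m/s

In regeneration the rod-end outflow joins the pump flow into the cap end, so the net volume the pump must supply per unit advance equals the rod cross-section area.
Rod cross-section A_rod = π/4 × (140 mm)² = 15390 mm^2
v = Q_pump / A_rod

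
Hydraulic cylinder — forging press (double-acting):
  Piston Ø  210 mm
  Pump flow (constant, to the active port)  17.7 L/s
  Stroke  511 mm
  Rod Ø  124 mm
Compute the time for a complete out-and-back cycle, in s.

Cap-side area A_cap = π/4 × (210 mm)² = 34640 mm^2
Rod-side annular area A_ann = π/4 × (210² − 124²) = 22560 mm^2
t_ext = A_cap·L/Q = 0.9999 s
t_ret = A_ann·L/Q = 0.6513 s
t_cycle = t_ext + t_ret

t ≈ 1.65 s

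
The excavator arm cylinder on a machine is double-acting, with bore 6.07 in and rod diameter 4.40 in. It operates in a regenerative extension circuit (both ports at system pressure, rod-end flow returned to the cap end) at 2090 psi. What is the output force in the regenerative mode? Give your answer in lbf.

With equal pressure on both faces, forces on the annular region cancel; the net push is pressure × rod cross-section.
Rod cross-section A_rod = π/4 × (4.40 in)² = 15.21 in^2
F = P × A_rod

F ≈ 31800 lbf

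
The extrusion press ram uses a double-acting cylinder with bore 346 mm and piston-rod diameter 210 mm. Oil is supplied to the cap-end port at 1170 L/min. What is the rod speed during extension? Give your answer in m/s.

Cap-side area A_cap = π/4 × (346 mm)² = 94020 mm^2
v = Q / A

v ≈ 0.207 m/s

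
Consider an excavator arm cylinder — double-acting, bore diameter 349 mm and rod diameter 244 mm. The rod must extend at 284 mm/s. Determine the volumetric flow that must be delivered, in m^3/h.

Cap-side area A_cap = π/4 × (349 mm)² = 95660 mm^2
Q = A × v

Q ≈ 97.8 m^3/h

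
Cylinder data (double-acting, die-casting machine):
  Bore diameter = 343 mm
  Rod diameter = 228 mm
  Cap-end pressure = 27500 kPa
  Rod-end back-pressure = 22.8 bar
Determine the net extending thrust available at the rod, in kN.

F ≈ 2420 kN

Cap-side area A_cap = π/4 × (343 mm)² = 92400 mm^2
Rod-side annular area A_ann = π/4 × (343² − 228²) = 51570 mm^2
Net thrust = P_cap·A_cap − P_rod·A_ann = 2541 kN − 117.6 kN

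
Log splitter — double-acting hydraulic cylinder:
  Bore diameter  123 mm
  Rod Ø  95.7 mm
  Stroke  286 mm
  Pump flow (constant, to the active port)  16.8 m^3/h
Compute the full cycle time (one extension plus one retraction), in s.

Cap-side area A_cap = π/4 × (123 mm)² = 11880 mm^2
Rod-side annular area A_ann = π/4 × (123² − 95.7²) = 4689 mm^2
t_ext = A_cap·L/Q = 0.7282 s
t_ret = A_ann·L/Q = 0.2874 s
t_cycle = t_ext + t_ret

t ≈ 1.02 s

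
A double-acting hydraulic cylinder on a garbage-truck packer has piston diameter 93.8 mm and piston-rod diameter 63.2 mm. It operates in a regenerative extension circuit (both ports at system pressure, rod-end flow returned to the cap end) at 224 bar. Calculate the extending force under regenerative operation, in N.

F ≈ 70300 N

With equal pressure on both faces, forces on the annular region cancel; the net push is pressure × rod cross-section.
Rod cross-section A_rod = π/4 × (63.2 mm)² = 3137 mm^2
F = P × A_rod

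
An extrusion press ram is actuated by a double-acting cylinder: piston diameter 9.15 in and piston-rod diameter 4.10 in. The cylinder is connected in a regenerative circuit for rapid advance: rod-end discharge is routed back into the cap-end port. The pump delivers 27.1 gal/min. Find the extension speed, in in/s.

In regeneration the rod-end outflow joins the pump flow into the cap end, so the net volume the pump must supply per unit advance equals the rod cross-section area.
Rod cross-section A_rod = π/4 × (4.10 in)² = 13.20 in^2
v = Q_pump / A_rod

v ≈ 7.90 in/s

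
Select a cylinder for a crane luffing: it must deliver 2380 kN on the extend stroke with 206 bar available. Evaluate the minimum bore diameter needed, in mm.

Extension force acts on the full piston face: F = P × (π/4)D².
D = √(4F / (πP)) = √(4 × 2380 kN / (π × 206 bar))

D ≈ 384 mm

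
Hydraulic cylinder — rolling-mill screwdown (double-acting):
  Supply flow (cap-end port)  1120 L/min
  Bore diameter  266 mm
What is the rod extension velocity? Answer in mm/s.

Cap-side area A_cap = π/4 × (266 mm)² = 55570 mm^2
v = Q / A

v ≈ 336 mm/s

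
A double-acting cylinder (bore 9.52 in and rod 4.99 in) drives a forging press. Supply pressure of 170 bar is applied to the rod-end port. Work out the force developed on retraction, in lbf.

F ≈ 1.27e5 lbf

Rod-side annular area A_ann = π/4 × (9.52² − 4.99²) = 51.62 in^2
On retraction the pressure acts on the annular area (bore minus rod).
F = P × A_ann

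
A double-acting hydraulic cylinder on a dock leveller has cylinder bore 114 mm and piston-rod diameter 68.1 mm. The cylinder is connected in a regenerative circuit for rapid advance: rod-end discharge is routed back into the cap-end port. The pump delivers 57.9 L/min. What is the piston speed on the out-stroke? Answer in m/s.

v ≈ 0.265 m/s

In regeneration the rod-end outflow joins the pump flow into the cap end, so the net volume the pump must supply per unit advance equals the rod cross-section area.
Rod cross-section A_rod = π/4 × (68.1 mm)² = 3642 mm^2
v = Q_pump / A_rod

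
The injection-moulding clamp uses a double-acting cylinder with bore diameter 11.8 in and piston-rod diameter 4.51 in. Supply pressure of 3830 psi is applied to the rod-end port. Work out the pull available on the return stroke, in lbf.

Rod-side annular area A_ann = π/4 × (11.8² − 4.51²) = 93.38 in^2
On retraction the pressure acts on the annular area (bore minus rod).
F = P × A_ann

F ≈ 3.58e5 lbf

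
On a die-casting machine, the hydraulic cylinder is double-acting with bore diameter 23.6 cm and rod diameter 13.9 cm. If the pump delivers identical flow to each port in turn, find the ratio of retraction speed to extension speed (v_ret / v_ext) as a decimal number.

v_ret/v_ext ≈ 1.53

Cap-side area A_cap = π/4 × (23.6 cm)² = 437.4 cm^2
Rod-side annular area A_ann = π/4 × (23.6² − 13.9²) = 285.7 cm^2
For equal Q, v ∝ 1/A, so v_ret/v_ext = A_cap/A_ann.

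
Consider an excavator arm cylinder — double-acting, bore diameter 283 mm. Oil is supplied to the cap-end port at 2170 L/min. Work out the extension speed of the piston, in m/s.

Cap-side area A_cap = π/4 × (283 mm)² = 62900 mm^2
v = Q / A

v ≈ 0.575 m/s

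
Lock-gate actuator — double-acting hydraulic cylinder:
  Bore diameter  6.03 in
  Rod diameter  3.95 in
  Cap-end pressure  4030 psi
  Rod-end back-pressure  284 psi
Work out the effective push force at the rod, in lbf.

F ≈ 1.10e5 lbf

Cap-side area A_cap = π/4 × (6.03 in)² = 28.56 in^2
Rod-side annular area A_ann = π/4 × (6.03² − 3.95²) = 16.30 in^2
Net thrust = P_cap·A_cap − P_rod·A_ann = 1.151e5 lbf − 4630 lbf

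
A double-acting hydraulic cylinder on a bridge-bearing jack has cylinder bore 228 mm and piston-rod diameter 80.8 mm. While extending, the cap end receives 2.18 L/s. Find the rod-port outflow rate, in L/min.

Cap-side area A_cap = π/4 × (228 mm)² = 40830 mm^2
Rod-side annular area A_ann = π/4 × (228² − 80.8²) = 35700 mm^2
Piston speed v = Q_in/A_cap; rod-end outflow Q_out = v × A_ann = Q_in × A_ann/A_cap.

Q_out ≈ 114 L/min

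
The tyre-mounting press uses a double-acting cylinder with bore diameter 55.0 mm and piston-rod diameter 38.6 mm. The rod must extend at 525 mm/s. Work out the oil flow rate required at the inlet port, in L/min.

Cap-side area A_cap = π/4 × (55.0 mm)² = 2376 mm^2
Q = A × v

Q ≈ 74.8 L/min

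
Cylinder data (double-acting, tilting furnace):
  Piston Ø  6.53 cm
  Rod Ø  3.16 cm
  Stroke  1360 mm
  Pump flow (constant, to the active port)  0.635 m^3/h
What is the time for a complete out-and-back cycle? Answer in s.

Cap-side area A_cap = π/4 × (6.53 cm)² = 33.49 cm^2
Rod-side annular area A_ann = π/4 × (6.53² − 3.16²) = 25.65 cm^2
t_ext = A_cap·L/Q = 25.82 s
t_ret = A_ann·L/Q = 19.77 s
t_cycle = t_ext + t_ret

t ≈ 45.6 s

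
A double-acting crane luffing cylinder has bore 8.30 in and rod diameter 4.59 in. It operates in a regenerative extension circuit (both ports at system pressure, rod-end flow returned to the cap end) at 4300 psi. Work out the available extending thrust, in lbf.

F ≈ 71200 lbf

With equal pressure on both faces, forces on the annular region cancel; the net push is pressure × rod cross-section.
Rod cross-section A_rod = π/4 × (4.59 in)² = 16.55 in^2
F = P × A_rod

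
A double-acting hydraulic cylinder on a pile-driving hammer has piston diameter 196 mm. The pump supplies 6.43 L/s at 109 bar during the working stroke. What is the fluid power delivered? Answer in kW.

W ≈ 70.1 kW

Hydraulic power = P × Q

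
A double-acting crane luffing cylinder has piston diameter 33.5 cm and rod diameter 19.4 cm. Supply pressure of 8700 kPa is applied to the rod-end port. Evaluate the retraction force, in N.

Rod-side annular area A_ann = π/4 × (33.5² − 19.4²) = 585.8 cm^2
On retraction the pressure acts on the annular area (bore minus rod).
F = P × A_ann

F ≈ 5.10e5 N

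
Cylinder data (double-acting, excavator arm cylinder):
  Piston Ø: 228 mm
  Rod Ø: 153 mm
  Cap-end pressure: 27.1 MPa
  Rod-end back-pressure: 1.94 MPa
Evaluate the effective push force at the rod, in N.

F ≈ 1.06e6 N

Cap-side area A_cap = π/4 × (228 mm)² = 40830 mm^2
Rod-side annular area A_ann = π/4 × (228² − 153²) = 22440 mm^2
Net thrust = P_cap·A_cap − P_rod·A_ann = 1.106e6 N − 43540 N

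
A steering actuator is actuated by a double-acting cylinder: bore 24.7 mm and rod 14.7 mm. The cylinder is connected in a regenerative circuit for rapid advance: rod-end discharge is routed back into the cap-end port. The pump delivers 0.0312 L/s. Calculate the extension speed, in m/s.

v ≈ 0.184 m/s

In regeneration the rod-end outflow joins the pump flow into the cap end, so the net volume the pump must supply per unit advance equals the rod cross-section area.
Rod cross-section A_rod = π/4 × (14.7 mm)² = 169.7 mm^2
v = Q_pump / A_rod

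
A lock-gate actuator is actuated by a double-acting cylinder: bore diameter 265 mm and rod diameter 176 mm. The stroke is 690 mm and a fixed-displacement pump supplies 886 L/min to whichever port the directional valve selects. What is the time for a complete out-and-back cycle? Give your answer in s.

t ≈ 4.02 s

Cap-side area A_cap = π/4 × (265 mm)² = 55150 mm^2
Rod-side annular area A_ann = π/4 × (265² − 176²) = 30830 mm^2
t_ext = A_cap·L/Q = 2.577 s
t_ret = A_ann·L/Q = 1.440 s
t_cycle = t_ext + t_ret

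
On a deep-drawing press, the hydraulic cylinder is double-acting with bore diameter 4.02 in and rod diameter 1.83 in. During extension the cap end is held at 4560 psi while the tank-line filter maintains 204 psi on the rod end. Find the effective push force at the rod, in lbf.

Cap-side area A_cap = π/4 × (4.02 in)² = 12.69 in^2
Rod-side annular area A_ann = π/4 × (4.02² − 1.83²) = 10.06 in^2
Net thrust = P_cap·A_cap − P_rod·A_ann = 57880 lbf − 2053 lbf

F ≈ 55800 lbf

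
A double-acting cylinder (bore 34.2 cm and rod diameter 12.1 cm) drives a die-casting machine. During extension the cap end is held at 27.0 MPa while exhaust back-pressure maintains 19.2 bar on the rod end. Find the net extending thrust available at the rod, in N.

Cap-side area A_cap = π/4 × (34.2 cm)² = 918.6 cm^2
Rod-side annular area A_ann = π/4 × (34.2² − 12.1²) = 803.6 cm^2
Net thrust = P_cap·A_cap − P_rod·A_ann = 2.480e6 N − 1.543e5 N

F ≈ 2.33e6 N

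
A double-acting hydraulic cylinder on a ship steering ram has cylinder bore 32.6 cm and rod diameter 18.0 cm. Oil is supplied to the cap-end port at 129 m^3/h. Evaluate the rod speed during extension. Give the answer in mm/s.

Cap-side area A_cap = π/4 × (32.6 cm)² = 834.7 cm^2
v = Q / A

v ≈ 429 mm/s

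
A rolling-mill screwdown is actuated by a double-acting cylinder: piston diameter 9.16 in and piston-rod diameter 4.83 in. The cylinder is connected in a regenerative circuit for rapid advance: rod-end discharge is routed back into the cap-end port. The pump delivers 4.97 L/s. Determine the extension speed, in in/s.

v ≈ 16.6 in/s

In regeneration the rod-end outflow joins the pump flow into the cap end, so the net volume the pump must supply per unit advance equals the rod cross-section area.
Rod cross-section A_rod = π/4 × (4.83 in)² = 18.32 in^2
v = Q_pump / A_rod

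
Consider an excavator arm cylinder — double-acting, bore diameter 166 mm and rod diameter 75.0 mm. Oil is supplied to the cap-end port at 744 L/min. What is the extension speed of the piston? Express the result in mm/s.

Cap-side area A_cap = π/4 × (166 mm)² = 21640 mm^2
v = Q / A

v ≈ 573 mm/s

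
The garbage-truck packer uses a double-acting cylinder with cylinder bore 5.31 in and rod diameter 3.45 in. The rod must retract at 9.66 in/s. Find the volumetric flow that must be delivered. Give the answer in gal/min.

Rod-side annular area A_ann = π/4 × (5.31² − 3.45²) = 12.80 in^2
Q = A × v

Q ≈ 32.1 gal/min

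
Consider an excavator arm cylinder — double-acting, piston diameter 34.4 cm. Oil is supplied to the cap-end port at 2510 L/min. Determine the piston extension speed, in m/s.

Cap-side area A_cap = π/4 × (34.4 cm)² = 929.4 cm^2
v = Q / A

v ≈ 0.450 m/s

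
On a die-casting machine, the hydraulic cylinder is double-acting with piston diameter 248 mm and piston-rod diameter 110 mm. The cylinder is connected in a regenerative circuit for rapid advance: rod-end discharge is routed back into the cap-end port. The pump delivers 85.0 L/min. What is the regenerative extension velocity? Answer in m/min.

In regeneration the rod-end outflow joins the pump flow into the cap end, so the net volume the pump must supply per unit advance equals the rod cross-section area.
Rod cross-section A_rod = π/4 × (110 mm)² = 9503 mm^2
v = Q_pump / A_rod

v ≈ 8.94 m/min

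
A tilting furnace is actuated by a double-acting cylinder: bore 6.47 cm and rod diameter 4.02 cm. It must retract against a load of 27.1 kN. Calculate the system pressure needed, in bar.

P ≈ 134 bar

Rod-side annular area A_ann = π/4 × (6.47² − 4.02²) = 20.19 cm^2
Retraction: pressure acts on the annular area.
P = F / A = 27.1 kN / A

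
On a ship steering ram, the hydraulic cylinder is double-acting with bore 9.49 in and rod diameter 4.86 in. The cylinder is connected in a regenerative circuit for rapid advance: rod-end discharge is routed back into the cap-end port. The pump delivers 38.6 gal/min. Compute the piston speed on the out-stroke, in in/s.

In regeneration the rod-end outflow joins the pump flow into the cap end, so the net volume the pump must supply per unit advance equals the rod cross-section area.
Rod cross-section A_rod = π/4 × (4.86 in)² = 18.55 in^2
v = Q_pump / A_rod

v ≈ 8.01 in/s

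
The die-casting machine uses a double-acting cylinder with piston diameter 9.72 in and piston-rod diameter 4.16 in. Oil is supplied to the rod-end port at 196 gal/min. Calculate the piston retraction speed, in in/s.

v ≈ 12.4 in/s

Rod-side annular area A_ann = π/4 × (9.72² − 4.16²) = 60.61 in^2
Flow into the rod-end port fills the annular volume.
v = Q / A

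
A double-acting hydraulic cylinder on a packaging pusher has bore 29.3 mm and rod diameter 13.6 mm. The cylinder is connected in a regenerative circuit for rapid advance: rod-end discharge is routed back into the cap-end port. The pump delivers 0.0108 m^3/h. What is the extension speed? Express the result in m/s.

In regeneration the rod-end outflow joins the pump flow into the cap end, so the net volume the pump must supply per unit advance equals the rod cross-section area.
Rod cross-section A_rod = π/4 × (13.6 mm)² = 145.3 mm^2
v = Q_pump / A_rod

v ≈ 0.0207 m/s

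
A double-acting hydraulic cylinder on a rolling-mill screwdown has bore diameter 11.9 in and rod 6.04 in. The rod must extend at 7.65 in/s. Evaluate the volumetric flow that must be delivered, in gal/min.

Q ≈ 221 gal/min

Cap-side area A_cap = π/4 × (11.9 in)² = 111.2 in^2
Q = A × v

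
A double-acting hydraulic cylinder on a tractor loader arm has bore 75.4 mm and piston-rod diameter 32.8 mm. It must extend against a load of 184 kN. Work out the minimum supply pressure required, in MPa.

P ≈ 41.2 MPa

Cap-side area A_cap = π/4 × (75.4 mm)² = 4465 mm^2
P = F / A = 184 kN / A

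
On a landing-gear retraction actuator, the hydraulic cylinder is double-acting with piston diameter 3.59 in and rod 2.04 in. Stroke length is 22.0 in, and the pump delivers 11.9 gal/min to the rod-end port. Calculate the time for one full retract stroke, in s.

t ≈ 3.29 s

Rod-side annular area A_ann = π/4 × (3.59² − 2.04²) = 6.854 in^2
Swept volume V = A × L; t = V / Q = A·L / Q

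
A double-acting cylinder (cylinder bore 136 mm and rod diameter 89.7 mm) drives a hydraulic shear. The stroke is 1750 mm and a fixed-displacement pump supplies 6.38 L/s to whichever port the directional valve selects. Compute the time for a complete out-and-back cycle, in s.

t ≈ 6.24 s

Cap-side area A_cap = π/4 × (136 mm)² = 14530 mm^2
Rod-side annular area A_ann = π/4 × (136² − 89.7²) = 8207 mm^2
t_ext = A_cap·L/Q = 3.985 s
t_ret = A_ann·L/Q = 2.251 s
t_cycle = t_ext + t_ret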